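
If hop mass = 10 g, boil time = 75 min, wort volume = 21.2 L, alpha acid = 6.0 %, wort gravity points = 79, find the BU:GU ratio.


U = 1.65·0.000125^(GP/1000)·(1−e^(−0.04t))/4.15;  IBU = (α/100)·m·U·1000/V;  BU:GU = IBU/GP
U = 1.65·0.000125^(79/1000)·(1−e^(−0.04·75))/4.15 = 0.1857
IBU = (6.0/100)·10·0.1857·1000/21.2 = 5.2569
BU:GU = 5.2569/79

0.0665


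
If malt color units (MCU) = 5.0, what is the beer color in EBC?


SRM = 1.4922·MCU^0.6859;  EBC = SRM·1.97
SRM = 1.4922·5.0^0.6859 = 4.5004
EBC = 4.5004·1.97

8.8658 EBC


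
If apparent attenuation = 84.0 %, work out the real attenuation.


RA = AA · 0.8192
RA = 84.0 · 0.8192

68.8128 %


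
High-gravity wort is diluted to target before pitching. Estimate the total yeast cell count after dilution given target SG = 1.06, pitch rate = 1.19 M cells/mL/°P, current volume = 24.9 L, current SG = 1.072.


V_w = V·((SG_c−1)/(SG_t−1)−1);  °P = 259 − 259/SG_t;  cells = rate·(V+V_w)·°P
V_w = 24.9·((1.072−1)/(1.06−1)−1) = 4.9800
V_final = 24.9 + 4.9800 = 29.8800
°P = 259 − 259/1.06 = 14.6604
cells = 1.19·29.8800·14.6604

521.2820 billion cells


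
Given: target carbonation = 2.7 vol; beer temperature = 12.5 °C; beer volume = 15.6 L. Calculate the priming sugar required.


residual = 14.695·(0.01821 + 0.09011·e^(−0.04·T));  sugar = (target − residual)·4.0·V
residual = 14.695·(0.01821 + 0.09011·e^(−0.04·12.5)) = 1.0707
sugar = (2.7 − 1.0707)·4.0·15.6

101.6656 g


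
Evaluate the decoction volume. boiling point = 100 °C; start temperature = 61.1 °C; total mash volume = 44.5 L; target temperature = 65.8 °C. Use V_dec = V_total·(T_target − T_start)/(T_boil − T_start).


V_dec = 44.5·(65.8 − 61.1)/(100 − 61.1)

5.3766 L


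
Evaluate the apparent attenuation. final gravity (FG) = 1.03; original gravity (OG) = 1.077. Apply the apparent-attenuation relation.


AA = (OG − FG)/(OG − 1) · 100
AA = (1.077 − 1.03)/(1.077 − 1) · 100

61.0390 %


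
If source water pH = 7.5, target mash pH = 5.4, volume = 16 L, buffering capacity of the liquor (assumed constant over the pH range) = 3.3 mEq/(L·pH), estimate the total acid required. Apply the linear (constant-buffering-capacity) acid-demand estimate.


acid = buffering capacity · (pH_source − pH_target) · V
acid = 3.3 · (7.5 − 5.4) · 16

110.8800 mEq


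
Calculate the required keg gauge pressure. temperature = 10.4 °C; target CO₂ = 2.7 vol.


psi = vols/(0.01821 + 0.09011·e^(−0.04·T)) − 14.695
psi = 2.7/(0.01821 + 0.09011·e^(−0.04·10.4)) − 14.695

20.0747 psi


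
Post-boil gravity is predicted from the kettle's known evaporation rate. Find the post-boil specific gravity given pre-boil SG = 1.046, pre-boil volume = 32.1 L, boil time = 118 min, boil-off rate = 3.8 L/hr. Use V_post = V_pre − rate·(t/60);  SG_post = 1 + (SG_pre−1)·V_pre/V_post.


V_post = 32.1 − 3.8·(118/60) = 24.6267
SG_post = 1 + (1.046 − 1)·32.1/24.6267

1.0600


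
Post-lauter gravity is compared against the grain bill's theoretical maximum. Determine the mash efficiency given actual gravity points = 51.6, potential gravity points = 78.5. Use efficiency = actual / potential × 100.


efficiency = 51.6 / 78.5 × 100

65.7325 %


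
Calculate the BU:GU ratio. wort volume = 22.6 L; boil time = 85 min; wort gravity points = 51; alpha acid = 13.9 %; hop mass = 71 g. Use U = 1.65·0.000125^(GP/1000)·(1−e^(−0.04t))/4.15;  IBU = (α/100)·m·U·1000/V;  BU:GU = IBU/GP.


U = 1.65·0.000125^(51/1000)·(1−e^(−0.04·85))/4.15 = 0.2430
IBU = (13.9/100)·71·0.2430·1000/22.6 = 106.1211
BU:GU = 106.1211/51

2.0808


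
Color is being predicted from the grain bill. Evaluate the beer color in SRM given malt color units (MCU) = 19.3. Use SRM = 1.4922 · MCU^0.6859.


SRM = 1.4922 · 19.3^0.6859

11.3656 SRM


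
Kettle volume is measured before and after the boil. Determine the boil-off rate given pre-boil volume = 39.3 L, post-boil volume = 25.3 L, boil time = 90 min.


rate = (V_pre − V_post) / (t_min/60)
rate = (39.3 − 25.3) / (90/60)

9.3333 L/hr


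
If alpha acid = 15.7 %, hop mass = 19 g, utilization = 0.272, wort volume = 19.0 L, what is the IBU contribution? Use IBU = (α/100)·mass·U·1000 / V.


IBU = (15.7/100)·19·0.272·1000 / 19.0

42.7040 IBU


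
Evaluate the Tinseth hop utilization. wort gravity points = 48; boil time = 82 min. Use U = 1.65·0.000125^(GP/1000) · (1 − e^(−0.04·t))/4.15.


bigness = 1.65·0.000125^(48/1000) = 1.0719
boil_factor = (1 − e^(−0.04·82))/4.15 = 0.2319
U = 1.0719 · 0.2319

0.2486


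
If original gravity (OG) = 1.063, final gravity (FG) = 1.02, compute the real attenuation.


AA = (OG−FG)/(OG−1)·100;  RA = AA·0.8192
AA = (1.063 − 1.02)/(1.063 − 1)·100 = 68.2540
RA = 68.2540·0.8192

55.9137 %


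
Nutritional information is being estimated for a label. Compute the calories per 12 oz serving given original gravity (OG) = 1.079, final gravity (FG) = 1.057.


ABW = (OG−FG)·131.25·0.79/FG;  °P = 259 − 259/SG (for OG→OE and FG→AE);  RE = 0.1808·OE + 0.8192·AE;  Cal = (6.9·ABW + 4·(RE−0.1))·FG·3.55
ABW = (1.079 − 1.057)·131.25·0.79/1.057 = 2.1581
OE = 259 − 259/1.079 = 18.9629 °P
AE = 259 − 259/1.057 = 13.9669 °P
RE = 0.1808·18.9629 + 0.8192·13.9669 = 14.8702 °P
Cal = (6.9·2.1581 + 4·(14.8702−0.1))·1.057·3.55

277.5676 kcal


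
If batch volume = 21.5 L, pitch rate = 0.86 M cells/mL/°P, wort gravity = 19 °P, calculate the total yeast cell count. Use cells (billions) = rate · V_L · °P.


cells = 0.86 · 21.5 · 19

351.3100 billion cells


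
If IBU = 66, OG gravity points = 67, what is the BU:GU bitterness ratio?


BU:GU = IBU / OG_points
BU:GU = 66 / 67

0.9851


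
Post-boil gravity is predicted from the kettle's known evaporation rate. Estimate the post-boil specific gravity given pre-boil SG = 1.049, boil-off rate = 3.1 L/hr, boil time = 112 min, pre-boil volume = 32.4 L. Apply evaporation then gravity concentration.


V_post = V_pre − rate·(t/60);  SG_post = 1 + (SG_pre−1)·V_pre/V_post
V_post = 32.4 − 3.1·(112/60) = 26.6133
SG_post = 1 + (1.049 − 1)·32.4/26.6133

1.0597


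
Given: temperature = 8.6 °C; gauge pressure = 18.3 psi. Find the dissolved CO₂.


vols = (P + 14.695)·(0.01821 + 0.09011·e^(−0.04·T))
vols = (18.3 + 14.695)·(0.01821 + 0.09011·e^(−0.04·8.6))

2.7086 volumes


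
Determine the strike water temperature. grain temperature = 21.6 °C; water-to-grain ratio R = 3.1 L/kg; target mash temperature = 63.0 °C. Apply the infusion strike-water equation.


T_strike = (0.41/R)·(T_mash − T_grain) + T_mash
T_strike = (0.41/3.1)·(63.0 − 21.6) + 63.0

68.4755 °C


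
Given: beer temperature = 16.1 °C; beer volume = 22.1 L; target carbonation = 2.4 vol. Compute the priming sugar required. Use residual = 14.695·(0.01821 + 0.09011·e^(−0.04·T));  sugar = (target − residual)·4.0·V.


residual = 14.695·(0.01821 + 0.09011·e^(−0.04·16.1)) = 0.9630
sugar = (2.4 − 0.9630)·4.0·22.1

127.0280 g


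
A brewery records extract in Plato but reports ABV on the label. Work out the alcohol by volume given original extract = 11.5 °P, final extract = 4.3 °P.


SG = 259/(259 − P);  ABV = (OG − FG)·131.25
OG = 259/(259 − 11.5) = 1.0465
FG = 259/(259 − 4.3) = 1.0169
ABV = (1.0465 − 1.0169)·131.25

3.8826 % ABV


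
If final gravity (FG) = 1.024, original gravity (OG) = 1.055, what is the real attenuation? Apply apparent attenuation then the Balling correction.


AA = (OG−FG)/(OG−1)·100;  RA = AA·0.8192
AA = (1.055 − 1.024)/(1.055 − 1)·100 = 56.3636
RA = 56.3636·0.8192

46.1731 %


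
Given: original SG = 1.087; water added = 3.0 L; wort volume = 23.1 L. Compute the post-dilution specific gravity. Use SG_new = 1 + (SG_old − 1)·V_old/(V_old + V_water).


pts = (1.087 − 1)·1000·23.1/(23.1 + 3.0) = 77.0000
SG_new = 1 + 77.0000/1000

1.0770


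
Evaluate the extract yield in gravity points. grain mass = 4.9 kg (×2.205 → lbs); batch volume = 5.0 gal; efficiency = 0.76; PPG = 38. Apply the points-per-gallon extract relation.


points = lbs × PPG × eff / vol
lbs = 4.9 × 2.205 = 10.8045
points = 10.8045 × 38 × 0.76 / 5.0

62.4068 points


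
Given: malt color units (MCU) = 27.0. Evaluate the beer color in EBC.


SRM = 1.4922·MCU^0.6859;  EBC = SRM·1.97
SRM = 1.4922·27.0^0.6859 = 14.3087
EBC = 14.3087·1.97

28.1881 EBC


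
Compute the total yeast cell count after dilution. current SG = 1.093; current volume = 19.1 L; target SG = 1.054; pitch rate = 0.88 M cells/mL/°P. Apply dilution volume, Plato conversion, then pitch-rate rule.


V_w = V·((SG_c−1)/(SG_t−1)−1);  °P = 259 − 259/SG_t;  cells = rate·(V+V_w)·°P
V_w = 19.1·((1.093−1)/(1.054−1)−1) = 13.7944
V_final = 19.1 + 13.7944 = 32.8944
°P = 259 − 259/1.054 = 13.2694
cells = 0.88·32.8944·13.2694

384.1122 billion cells


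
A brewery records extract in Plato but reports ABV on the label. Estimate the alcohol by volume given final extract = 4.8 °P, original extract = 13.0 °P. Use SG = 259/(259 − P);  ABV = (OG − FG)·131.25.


OG = 259/(259 − 13.0) = 1.0528
FG = 259/(259 − 4.8) = 1.0189
ABV = (1.0528 − 1.0189)·131.25

4.4576 % ABV


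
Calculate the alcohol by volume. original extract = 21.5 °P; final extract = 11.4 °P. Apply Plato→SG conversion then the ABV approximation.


SG = 259/(259 − P);  ABV = (OG − FG)·131.25
OG = 259/(259 − 21.5) = 1.0905
FG = 259/(259 − 11.4) = 1.0460
ABV = (1.0905 − 1.0460)·131.25

5.8386 % ABV


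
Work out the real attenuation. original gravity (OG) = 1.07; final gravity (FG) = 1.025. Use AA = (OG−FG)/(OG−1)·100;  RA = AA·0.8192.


AA = (1.07 − 1.025)/(1.07 − 1)·100 = 64.2857
RA = 64.2857·0.8192

52.6629 %


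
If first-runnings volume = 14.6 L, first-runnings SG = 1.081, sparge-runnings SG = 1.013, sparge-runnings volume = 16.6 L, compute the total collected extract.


total = Σ (SG_i − 1)·1000·V_i
first = (1.081 − 1)·1000·14.6 = 1182.6000
sparge = (1.013 − 1)·1000·16.6 = 215.8000
total = 1182.6000 + 215.8000

1398.4000 gravity·L


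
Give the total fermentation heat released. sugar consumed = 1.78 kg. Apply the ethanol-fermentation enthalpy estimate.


Q = m_sugar · 590 kJ/kg
Q = 1.78 · 590

1050.2000 kJ


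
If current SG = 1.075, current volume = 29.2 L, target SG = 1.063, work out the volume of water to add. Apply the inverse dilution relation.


V_water = V·((SG_curr − 1)/(SG_target − 1) − 1)
V_water = 29.2·((1.075 − 1)/(1.063 − 1) − 1)

5.5619 L


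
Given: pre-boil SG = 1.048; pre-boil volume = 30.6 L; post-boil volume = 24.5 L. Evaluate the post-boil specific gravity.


SG_post = 1 + (SG_pre − 1)·V_pre/V_post
pts_pre = (1.048 − 1)·1000 = 48.0000
pts_post = 48.0000·30.6/24.5 = 59.9510
SG_post = 1 + 59.9510/1000

1.0600


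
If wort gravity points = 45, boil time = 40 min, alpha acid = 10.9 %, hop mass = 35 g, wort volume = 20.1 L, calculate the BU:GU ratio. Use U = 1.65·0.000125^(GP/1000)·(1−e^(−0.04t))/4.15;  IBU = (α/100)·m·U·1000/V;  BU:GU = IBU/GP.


U = 1.65·0.000125^(45/1000)·(1−e^(−0.04·40))/4.15 = 0.2118
IBU = (10.9/100)·35·0.2118·1000/20.1 = 40.1934
BU:GU = 40.1934/45

0.8932


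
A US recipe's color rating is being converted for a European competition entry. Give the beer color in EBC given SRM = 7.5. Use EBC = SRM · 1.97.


EBC = 7.5 · 1.97

14.7750 EBC


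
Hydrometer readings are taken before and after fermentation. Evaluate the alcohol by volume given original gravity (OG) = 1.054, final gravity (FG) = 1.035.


ABV = (OG − FG) · 131.25
ABV = (1.054 − 1.035) · 131.25

2.4938 % ABV


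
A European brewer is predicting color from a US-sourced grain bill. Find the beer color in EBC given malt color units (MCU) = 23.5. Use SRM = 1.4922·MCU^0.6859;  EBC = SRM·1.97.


SRM = 1.4922·23.5^0.6859 = 13.0090
EBC = 13.0090·1.97

25.6276 EBC


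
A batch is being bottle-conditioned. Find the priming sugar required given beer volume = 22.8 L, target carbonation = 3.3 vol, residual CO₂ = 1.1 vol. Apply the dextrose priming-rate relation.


sugar = (target − residual)·4.0·V
sugar = (3.3 − 1.1)·4.0·22.8

200.6400 g


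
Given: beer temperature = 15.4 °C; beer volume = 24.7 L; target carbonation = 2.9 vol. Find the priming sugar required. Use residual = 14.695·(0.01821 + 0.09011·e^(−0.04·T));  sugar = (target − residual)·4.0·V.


residual = 14.695·(0.01821 + 0.09011·e^(−0.04·15.4)) = 0.9828
sugar = (2.9 − 0.9828)·4.0·24.7

189.4214 g


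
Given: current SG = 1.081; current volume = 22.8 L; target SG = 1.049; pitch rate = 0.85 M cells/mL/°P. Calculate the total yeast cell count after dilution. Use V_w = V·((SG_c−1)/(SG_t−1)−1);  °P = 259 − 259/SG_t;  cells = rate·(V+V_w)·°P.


V_w = 22.8·((1.081−1)/(1.049−1)−1) = 14.8898
V_final = 22.8 + 14.8898 = 37.6898
°P = 259 − 259/1.049 = 12.0982
cells = 0.85·37.6898·12.0982

387.5815 billion cells


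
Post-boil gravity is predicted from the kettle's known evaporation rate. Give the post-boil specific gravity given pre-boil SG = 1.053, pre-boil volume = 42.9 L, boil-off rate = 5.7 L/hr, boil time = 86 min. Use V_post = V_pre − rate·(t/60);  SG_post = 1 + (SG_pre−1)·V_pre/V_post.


V_post = 42.9 − 5.7·(86/60) = 34.7300
SG_post = 1 + (1.053 − 1)·42.9/34.7300

1.0655


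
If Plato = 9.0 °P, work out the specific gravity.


SG = 259/(259 − P)
SG = 259/(259 − 9.0)

1.0360


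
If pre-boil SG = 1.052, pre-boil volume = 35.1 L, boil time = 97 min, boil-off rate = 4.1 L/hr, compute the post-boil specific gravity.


V_post = V_pre − rate·(t/60);  SG_post = 1 + (SG_pre−1)·V_pre/V_post
V_post = 35.1 − 4.1·(97/60) = 28.4717
SG_post = 1 + (1.052 − 1)·35.1/28.4717

1.0641


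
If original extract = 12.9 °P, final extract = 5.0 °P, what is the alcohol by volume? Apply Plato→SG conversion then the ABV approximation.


SG = 259/(259 − P);  ABV = (OG − FG)·131.25
OG = 259/(259 − 12.9) = 1.0524
FG = 259/(259 − 5.0) = 1.0197
ABV = (1.0524 − 1.0197)·131.25

4.2962 % ABV


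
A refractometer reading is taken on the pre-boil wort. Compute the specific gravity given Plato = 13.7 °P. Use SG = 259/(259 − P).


SG = 259/(259 − 13.7)

1.0558


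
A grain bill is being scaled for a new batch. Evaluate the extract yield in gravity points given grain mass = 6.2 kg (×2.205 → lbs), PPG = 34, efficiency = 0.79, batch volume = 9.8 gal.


points = lbs × PPG × eff / vol
lbs = 6.2 × 2.205 = 13.6710
points = 13.6710 × 34 × 0.79 / 9.8

37.4697 points


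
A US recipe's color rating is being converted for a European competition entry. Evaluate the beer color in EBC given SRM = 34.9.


EBC = SRM · 1.97
EBC = 34.9 · 1.97

68.7530 EBC


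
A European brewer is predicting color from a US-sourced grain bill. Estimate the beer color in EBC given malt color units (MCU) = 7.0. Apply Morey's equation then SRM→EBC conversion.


SRM = 1.4922·MCU^0.6859;  EBC = SRM·1.97
SRM = 1.4922·7.0^0.6859 = 5.6687
EBC = 5.6687·1.97

11.1672 EBC


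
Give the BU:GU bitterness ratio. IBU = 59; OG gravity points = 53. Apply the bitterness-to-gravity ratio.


BU:GU = IBU / OG_points
BU:GU = 59 / 53

1.1132


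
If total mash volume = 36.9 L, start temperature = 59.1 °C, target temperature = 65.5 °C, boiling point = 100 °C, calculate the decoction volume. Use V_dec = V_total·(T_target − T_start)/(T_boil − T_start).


V_dec = 36.9·(65.5 − 59.1)/(100 − 59.1)

5.7741 L


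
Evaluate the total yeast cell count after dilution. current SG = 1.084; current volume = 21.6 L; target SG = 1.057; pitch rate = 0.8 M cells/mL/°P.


V_w = V·((SG_c−1)/(SG_t−1)−1);  °P = 259 − 259/SG_t;  cells = rate·(V+V_w)·°P
V_w = 21.6·((1.084−1)/(1.057−1)−1) = 10.2316
V_final = 21.6 + 10.2316 = 31.8316
°P = 259 − 259/1.057 = 13.9669
cells = 0.8·31.8316·13.9669

355.6705 billion cells


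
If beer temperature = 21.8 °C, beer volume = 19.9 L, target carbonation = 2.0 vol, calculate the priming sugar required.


residual = 14.695·(0.01821 + 0.09011·e^(−0.04·T));  sugar = (target − residual)·4.0·V
residual = 14.695·(0.01821 + 0.09011·e^(−0.04·21.8)) = 0.8212
sugar = (2.0 − 0.8212)·4.0·19.9

93.8286 g


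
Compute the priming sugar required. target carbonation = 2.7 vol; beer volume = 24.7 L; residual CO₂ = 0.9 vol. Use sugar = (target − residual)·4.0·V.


sugar = (2.7 − 0.9)·4.0·24.7

177.8400 g


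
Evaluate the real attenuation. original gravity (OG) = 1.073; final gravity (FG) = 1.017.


AA = (OG−FG)/(OG−1)·100;  RA = AA·0.8192
AA = (1.073 − 1.017)/(1.073 − 1)·100 = 76.7123
RA = 76.7123·0.8192

62.8427 %


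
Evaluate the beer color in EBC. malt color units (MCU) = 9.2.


SRM = 1.4922·MCU^0.6859;  EBC = SRM·1.97
SRM = 1.4922·9.2^0.6859 = 6.8374
EBC = 6.8374·1.97

13.4696 EBC


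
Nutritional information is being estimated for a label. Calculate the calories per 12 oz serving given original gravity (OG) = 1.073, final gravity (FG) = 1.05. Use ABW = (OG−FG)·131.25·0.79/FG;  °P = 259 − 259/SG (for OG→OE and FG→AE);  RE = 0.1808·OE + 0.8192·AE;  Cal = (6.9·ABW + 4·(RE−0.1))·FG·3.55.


ABW = (1.073 − 1.05)·131.25·0.79/1.05 = 2.2712
OE = 259 − 259/1.073 = 17.6207 °P
AE = 259 − 259/1.05 = 12.3333 °P
RE = 0.1808·17.6207 + 0.8192·12.3333 = 13.2893 °P
Cal = (6.9·2.2712 + 4·(13.2893−0.1))·1.05·3.55

255.0683 kcal


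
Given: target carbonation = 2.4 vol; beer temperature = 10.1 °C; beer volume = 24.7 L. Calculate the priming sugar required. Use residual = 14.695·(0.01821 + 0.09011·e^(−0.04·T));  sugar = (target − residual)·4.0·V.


residual = 14.695·(0.01821 + 0.09011·e^(−0.04·10.1)) = 1.1517
sugar = (2.4 − 1.1517)·4.0·24.7

123.3352 g


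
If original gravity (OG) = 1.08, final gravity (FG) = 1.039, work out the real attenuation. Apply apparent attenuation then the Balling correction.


AA = (OG−FG)/(OG−1)·100;  RA = AA·0.8192
AA = (1.08 − 1.039)/(1.08 − 1)·100 = 51.2500
RA = 51.2500·0.8192

41.9840 %


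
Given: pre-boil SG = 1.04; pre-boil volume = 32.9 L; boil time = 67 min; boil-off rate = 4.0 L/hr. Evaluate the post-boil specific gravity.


V_post = V_pre − rate·(t/60);  SG_post = 1 + (SG_pre−1)·V_pre/V_post
V_post = 32.9 − 4.0·(67/60) = 28.4333
SG_post = 1 + (1.04 − 1)·32.9/28.4333

1.0463


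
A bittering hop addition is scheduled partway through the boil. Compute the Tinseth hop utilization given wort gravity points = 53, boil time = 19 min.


U = 1.65·0.000125^(GP/1000) · (1 − e^(−0.04·t))/4.15
bigness = 1.65·0.000125^(53/1000) = 1.0248
boil_factor = (1 − e^(−0.04·19))/4.15 = 0.1283
U = 1.0248 · 0.1283

0.1314


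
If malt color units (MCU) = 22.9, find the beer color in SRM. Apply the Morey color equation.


SRM = 1.4922 · MCU^0.6859
SRM = 1.4922 · 22.9^0.6859

12.7802 SRM


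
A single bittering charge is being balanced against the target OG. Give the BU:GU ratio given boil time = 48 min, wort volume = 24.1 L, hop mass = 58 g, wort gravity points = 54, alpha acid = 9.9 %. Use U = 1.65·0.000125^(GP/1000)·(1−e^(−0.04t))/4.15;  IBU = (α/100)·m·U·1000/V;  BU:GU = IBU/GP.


U = 1.65·0.000125^(54/1000)·(1−e^(−0.04·48))/4.15 = 0.2088
IBU = (9.9/100)·58·0.2088·1000/24.1 = 49.7582
BU:GU = 49.7582/54

0.9214


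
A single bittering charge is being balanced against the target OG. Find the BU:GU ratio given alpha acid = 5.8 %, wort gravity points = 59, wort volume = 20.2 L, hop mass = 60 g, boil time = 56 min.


U = 1.65·0.000125^(GP/1000)·(1−e^(−0.04t))/4.15;  IBU = (α/100)·m·U·1000/V;  BU:GU = IBU/GP
U = 1.65·0.000125^(59/1000)·(1−e^(−0.04·56))/4.15 = 0.2091
IBU = (5.8/100)·60·0.2091·1000/20.2 = 36.0161
BU:GU = 36.0161/59

0.6104


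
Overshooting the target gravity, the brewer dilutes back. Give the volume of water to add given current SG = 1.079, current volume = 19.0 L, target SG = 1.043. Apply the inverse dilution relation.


V_water = V·((SG_curr − 1)/(SG_target − 1) − 1)
V_water = 19.0·((1.079 − 1)/(1.043 − 1) − 1)

15.9070 L


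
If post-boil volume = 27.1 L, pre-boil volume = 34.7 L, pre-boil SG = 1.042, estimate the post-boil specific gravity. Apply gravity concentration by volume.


SG_post = 1 + (SG_pre − 1)·V_pre/V_post
pts_pre = (1.042 − 1)·1000 = 42.0000
pts_post = 42.0000·34.7/27.1 = 53.7786
SG_post = 1 + 53.7786/1000

1.0538


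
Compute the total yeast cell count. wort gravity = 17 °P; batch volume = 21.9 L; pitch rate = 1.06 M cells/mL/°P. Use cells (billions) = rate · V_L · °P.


cells = 1.06 · 21.9 · 17

394.6380 billion cells


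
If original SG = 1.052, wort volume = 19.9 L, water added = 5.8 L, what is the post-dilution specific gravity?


SG_new = 1 + (SG_old − 1)·V_old/(V_old + V_water)
pts = (1.052 − 1)·1000·19.9/(19.9 + 5.8) = 40.2646
SG_new = 1 + 40.2646/1000

1.0403


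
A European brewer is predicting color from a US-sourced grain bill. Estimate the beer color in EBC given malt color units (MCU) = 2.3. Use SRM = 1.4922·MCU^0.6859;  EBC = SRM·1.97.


SRM = 1.4922·2.3^0.6859 = 2.6420
EBC = 2.6420·1.97

5.2048 EBC


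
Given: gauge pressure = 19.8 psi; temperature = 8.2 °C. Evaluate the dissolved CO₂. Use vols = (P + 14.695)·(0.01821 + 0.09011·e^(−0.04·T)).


vols = (19.8 + 14.695)·(0.01821 + 0.09011·e^(−0.04·8.2))

2.8673 volumes


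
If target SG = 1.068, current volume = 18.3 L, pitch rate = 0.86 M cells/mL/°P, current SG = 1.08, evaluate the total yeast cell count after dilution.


V_w = V·((SG_c−1)/(SG_t−1)−1);  °P = 259 − 259/SG_t;  cells = rate·(V+V_w)·°P
V_w = 18.3·((1.08−1)/(1.068−1)−1) = 3.2294
V_final = 18.3 + 3.2294 = 21.5294
°P = 259 − 259/1.068 = 16.4906
cells = 0.86·21.5294·16.4906

305.3290 billion cells


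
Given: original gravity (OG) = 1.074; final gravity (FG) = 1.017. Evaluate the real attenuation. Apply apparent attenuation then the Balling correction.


AA = (OG−FG)/(OG−1)·100;  RA = AA·0.8192
AA = (1.074 − 1.017)/(1.074 − 1)·100 = 77.0270
RA = 77.0270·0.8192

63.1005 %


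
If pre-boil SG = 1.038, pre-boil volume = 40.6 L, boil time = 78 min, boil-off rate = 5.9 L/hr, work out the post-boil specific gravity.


V_post = V_pre − rate·(t/60);  SG_post = 1 + (SG_pre−1)·V_pre/V_post
V_post = 40.6 − 5.9·(78/60) = 32.9300
SG_post = 1 + (1.038 − 1)·40.6/32.9300

1.0469


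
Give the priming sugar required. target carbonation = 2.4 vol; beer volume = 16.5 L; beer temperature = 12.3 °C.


residual = 14.695·(0.01821 + 0.09011·e^(−0.04·T));  sugar = (target − residual)·4.0·V
residual = 14.695·(0.01821 + 0.09011·e^(−0.04·12.3)) = 1.0772
sugar = (2.4 − 1.0772)·4.0·16.5

87.3052 g


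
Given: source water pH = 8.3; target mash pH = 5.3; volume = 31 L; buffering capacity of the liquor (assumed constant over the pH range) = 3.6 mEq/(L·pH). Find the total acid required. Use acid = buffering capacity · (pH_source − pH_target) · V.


acid = 3.6 · (8.3 − 5.3) · 31

334.8000 mEq


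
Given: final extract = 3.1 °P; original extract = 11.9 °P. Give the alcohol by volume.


SG = 259/(259 − P);  ABV = (OG − FG)·131.25
OG = 259/(259 − 11.9) = 1.0482
FG = 259/(259 − 3.1) = 1.0121
ABV = (1.0482 − 1.0121)·131.25

4.7308 % ABV


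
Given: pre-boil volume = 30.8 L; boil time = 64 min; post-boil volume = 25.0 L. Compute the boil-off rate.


rate = (V_pre − V_post) / (t_min/60)
rate = (30.8 − 25.0) / (64/60)

5.4375 L/hr


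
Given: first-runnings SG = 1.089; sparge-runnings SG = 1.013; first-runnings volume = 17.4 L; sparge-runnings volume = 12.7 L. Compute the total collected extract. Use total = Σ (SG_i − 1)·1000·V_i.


first = (1.089 − 1)·1000·17.4 = 1548.6000
sparge = (1.013 − 1)·1000·12.7 = 165.1000
total = 1548.6000 + 165.1000

1713.7000 gravity·L


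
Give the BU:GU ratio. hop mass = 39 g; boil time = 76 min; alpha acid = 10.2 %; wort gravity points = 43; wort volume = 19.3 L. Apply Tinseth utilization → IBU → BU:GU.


U = 1.65·0.000125^(GP/1000)·(1−e^(−0.04t))/4.15;  IBU = (α/100)·m·U·1000/V;  BU:GU = IBU/GP
U = 1.65·0.000125^(43/1000)·(1−e^(−0.04·76))/4.15 = 0.2572
IBU = (10.2/100)·39·0.2572·1000/19.3 = 53.0179
BU:GU = 53.0179/43

1.2330


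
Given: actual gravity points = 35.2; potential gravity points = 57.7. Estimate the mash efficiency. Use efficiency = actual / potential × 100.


efficiency = 35.2 / 57.7 × 100

61.0052 %


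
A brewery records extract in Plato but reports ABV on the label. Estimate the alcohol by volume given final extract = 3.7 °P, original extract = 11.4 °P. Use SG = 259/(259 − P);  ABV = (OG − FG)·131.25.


OG = 259/(259 − 11.4) = 1.0460
FG = 259/(259 − 3.7) = 1.0145
ABV = (1.0460 − 1.0145)·131.25

4.1408 % ABV


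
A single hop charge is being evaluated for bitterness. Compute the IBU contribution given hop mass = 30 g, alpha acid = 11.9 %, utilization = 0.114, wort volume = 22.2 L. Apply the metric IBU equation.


IBU = (α/100)·mass·U·1000 / V
IBU = (11.9/100)·30·0.114·1000 / 22.2

18.3324 IBU


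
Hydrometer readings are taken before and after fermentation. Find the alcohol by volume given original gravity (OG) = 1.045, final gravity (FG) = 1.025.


ABV = (OG − FG) · 131.25
ABV = (1.045 − 1.025) · 131.25

2.6250 % ABV


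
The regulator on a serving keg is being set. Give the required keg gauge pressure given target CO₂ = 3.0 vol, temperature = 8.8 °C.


psi = vols/(0.01821 + 0.09011·e^(−0.04·T)) − 14.695
psi = 3.0/(0.01821 + 0.09011·e^(−0.04·8.8)) − 14.695

22.0776 psi


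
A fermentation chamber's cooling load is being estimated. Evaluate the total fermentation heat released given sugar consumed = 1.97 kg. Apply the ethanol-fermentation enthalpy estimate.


Q = m_sugar · 590 kJ/kg
Q = 1.97 · 590

1162.3000 kJ


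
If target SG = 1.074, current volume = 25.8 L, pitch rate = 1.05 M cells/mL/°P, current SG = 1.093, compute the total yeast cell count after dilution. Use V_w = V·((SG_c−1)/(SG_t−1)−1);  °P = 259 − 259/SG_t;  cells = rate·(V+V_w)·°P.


V_w = 25.8·((1.093−1)/(1.074−1)−1) = 6.6243
V_final = 25.8 + 6.6243 = 32.4243
°P = 259 − 259/1.074 = 17.8454
cells = 1.05·32.4243·17.8454

607.5576 billion cells


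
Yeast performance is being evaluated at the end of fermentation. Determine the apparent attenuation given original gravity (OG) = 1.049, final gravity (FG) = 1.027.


AA = (OG − FG)/(OG − 1) · 100
AA = (1.049 − 1.027)/(1.049 − 1) · 100

44.8980 %


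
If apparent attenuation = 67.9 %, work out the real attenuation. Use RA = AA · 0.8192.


RA = 67.9 · 0.8192

55.6237 %


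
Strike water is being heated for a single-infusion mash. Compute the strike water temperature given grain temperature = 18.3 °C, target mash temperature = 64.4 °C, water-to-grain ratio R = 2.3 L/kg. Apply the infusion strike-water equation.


T_strike = (0.41/R)·(T_mash − T_grain) + T_mash
T_strike = (0.41/2.3)·(64.4 − 18.3) + 64.4

72.6178 °C


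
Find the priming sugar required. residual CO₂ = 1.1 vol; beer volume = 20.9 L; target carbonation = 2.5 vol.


sugar = (target − residual)·4.0·V
sugar = (2.5 − 1.1)·4.0·20.9

117.0400 g


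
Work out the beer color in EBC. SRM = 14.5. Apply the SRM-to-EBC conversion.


EBC = SRM · 1.97
EBC = 14.5 · 1.97

28.5650 EBC


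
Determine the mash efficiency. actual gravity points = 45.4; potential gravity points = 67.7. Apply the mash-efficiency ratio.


efficiency = actual / potential × 100
efficiency = 45.4 / 67.7 × 100

67.0606 %


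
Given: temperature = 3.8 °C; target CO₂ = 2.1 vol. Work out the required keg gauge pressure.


psi = vols/(0.01821 + 0.09011·e^(−0.04·T)) − 14.695
psi = 2.1/(0.01821 + 0.09011·e^(−0.04·3.8)) − 14.695

7.2684 psi


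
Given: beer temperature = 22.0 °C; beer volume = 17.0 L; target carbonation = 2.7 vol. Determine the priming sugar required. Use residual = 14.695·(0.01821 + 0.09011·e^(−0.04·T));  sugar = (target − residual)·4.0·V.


residual = 14.695·(0.01821 + 0.09011·e^(−0.04·22.0)) = 0.8168
sugar = (2.7 − 0.8168)·4.0·17.0

128.0550 g


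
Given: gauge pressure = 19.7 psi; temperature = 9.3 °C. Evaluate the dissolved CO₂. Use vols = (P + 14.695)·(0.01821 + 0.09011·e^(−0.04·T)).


vols = (19.7 + 14.695)·(0.01821 + 0.09011·e^(−0.04·9.3))

2.7629 volumes


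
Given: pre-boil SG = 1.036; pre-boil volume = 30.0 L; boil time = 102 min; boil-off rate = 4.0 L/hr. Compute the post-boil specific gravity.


V_post = V_pre − rate·(t/60);  SG_post = 1 + (SG_pre−1)·V_pre/V_post
V_post = 30.0 − 4.0·(102/60) = 23.2000
SG_post = 1 + (1.036 − 1)·30.0/23.2000

1.0466


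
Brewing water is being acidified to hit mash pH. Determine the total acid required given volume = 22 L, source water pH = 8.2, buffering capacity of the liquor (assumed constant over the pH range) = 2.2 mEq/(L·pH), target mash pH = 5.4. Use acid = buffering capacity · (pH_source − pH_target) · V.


acid = 2.2 · (8.2 − 5.4) · 22

135.5200 mEq


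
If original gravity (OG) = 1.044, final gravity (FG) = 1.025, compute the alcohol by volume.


ABV = (OG − FG) · 131.25
ABV = (1.044 − 1.025) · 131.25

2.4938 % ABV


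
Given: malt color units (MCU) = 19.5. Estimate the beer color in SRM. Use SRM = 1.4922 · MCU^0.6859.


SRM = 1.4922 · 19.5^0.6859

11.4462 SRM


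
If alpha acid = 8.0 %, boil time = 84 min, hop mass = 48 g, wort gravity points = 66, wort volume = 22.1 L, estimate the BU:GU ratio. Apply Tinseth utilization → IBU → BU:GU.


U = 1.65·0.000125^(GP/1000)·(1−e^(−0.04t))/4.15;  IBU = (α/100)·m·U·1000/V;  BU:GU = IBU/GP
U = 1.65·0.000125^(66/1000)·(1−e^(−0.04·84))/4.15 = 0.2121
IBU = (8.0/100)·48·0.2121·1000/22.1 = 36.8483
BU:GU = 36.8483/66

0.5583


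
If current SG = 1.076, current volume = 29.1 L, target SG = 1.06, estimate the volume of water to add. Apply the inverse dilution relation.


V_water = V·((SG_curr − 1)/(SG_target − 1) − 1)
V_water = 29.1·((1.076 − 1)/(1.06 − 1) − 1)

7.7600 L


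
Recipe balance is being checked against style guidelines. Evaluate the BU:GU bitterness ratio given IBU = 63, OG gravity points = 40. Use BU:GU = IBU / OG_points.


BU:GU = 63 / 40

1.5750


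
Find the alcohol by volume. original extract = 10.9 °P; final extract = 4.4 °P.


SG = 259/(259 − P);  ABV = (OG − FG)·131.25
OG = 259/(259 − 10.9) = 1.0439
FG = 259/(259 − 4.4) = 1.0173
ABV = (1.0439 − 1.0173)·131.25

3.4981 % ABV


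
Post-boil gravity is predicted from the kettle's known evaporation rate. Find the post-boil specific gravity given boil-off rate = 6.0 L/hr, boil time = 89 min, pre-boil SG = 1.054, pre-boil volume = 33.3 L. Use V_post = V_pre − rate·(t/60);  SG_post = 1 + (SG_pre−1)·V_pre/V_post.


V_post = 33.3 − 6.0·(89/60) = 24.4000
SG_post = 1 + (1.054 − 1)·33.3/24.4000

1.0737


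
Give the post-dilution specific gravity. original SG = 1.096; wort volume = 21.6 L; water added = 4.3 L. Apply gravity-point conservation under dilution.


SG_new = 1 + (SG_old − 1)·V_old/(V_old + V_water)
pts = (1.096 − 1)·1000·21.6/(21.6 + 4.3) = 80.0618
SG_new = 1 + 80.0618/1000

1.0801


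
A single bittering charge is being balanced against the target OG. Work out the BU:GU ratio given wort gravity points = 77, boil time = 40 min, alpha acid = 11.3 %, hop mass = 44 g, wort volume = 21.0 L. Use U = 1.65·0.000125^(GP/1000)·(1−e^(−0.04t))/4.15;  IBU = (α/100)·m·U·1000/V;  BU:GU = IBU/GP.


U = 1.65·0.000125^(77/1000)·(1−e^(−0.04·40))/4.15 = 0.1588
IBU = (11.3/100)·44·0.1588·1000/21.0 = 37.6070
BU:GU = 37.6070/77

0.4884


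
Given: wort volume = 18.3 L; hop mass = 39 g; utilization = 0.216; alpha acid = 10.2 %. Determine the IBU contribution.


IBU = (α/100)·mass·U·1000 / V
IBU = (10.2/100)·39·0.216·1000 / 18.3

46.9534 IBU


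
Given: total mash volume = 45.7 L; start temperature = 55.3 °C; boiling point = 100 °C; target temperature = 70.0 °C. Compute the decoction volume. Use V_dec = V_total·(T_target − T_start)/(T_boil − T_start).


V_dec = 45.7·(70.0 − 55.3)/(100 − 55.3)

15.0289 L


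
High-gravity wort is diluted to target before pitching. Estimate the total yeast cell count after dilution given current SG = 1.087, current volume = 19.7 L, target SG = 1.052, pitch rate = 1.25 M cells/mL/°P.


V_w = V·((SG_c−1)/(SG_t−1)−1);  °P = 259 − 259/SG_t;  cells = rate·(V+V_w)·°P
V_w = 19.7·((1.087−1)/(1.052−1)−1) = 13.2596
V_final = 19.7 + 13.2596 = 32.9596
°P = 259 − 259/1.052 = 12.8023
cells = 1.25·32.9596·12.8023

527.4478 billion cells


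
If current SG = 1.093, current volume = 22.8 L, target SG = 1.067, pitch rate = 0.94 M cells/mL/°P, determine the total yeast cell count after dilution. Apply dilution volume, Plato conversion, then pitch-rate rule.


V_w = V·((SG_c−1)/(SG_t−1)−1);  °P = 259 − 259/SG_t;  cells = rate·(V+V_w)·°P
V_w = 22.8·((1.093−1)/(1.067−1)−1) = 8.8478
V_final = 22.8 + 8.8478 = 31.6478
°P = 259 − 259/1.067 = 16.2634
cells = 0.94·31.6478·16.2634

483.8169 billion cells


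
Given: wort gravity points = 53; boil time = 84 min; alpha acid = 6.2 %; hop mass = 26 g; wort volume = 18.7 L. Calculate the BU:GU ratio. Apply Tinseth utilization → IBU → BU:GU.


U = 1.65·0.000125^(GP/1000)·(1−e^(−0.04t))/4.15;  IBU = (α/100)·m·U·1000/V;  BU:GU = IBU/GP
U = 1.65·0.000125^(53/1000)·(1−e^(−0.04·84))/4.15 = 0.2384
IBU = (6.2/100)·26·0.2384·1000/18.7 = 20.5467
BU:GU = 20.5467/53

0.3877


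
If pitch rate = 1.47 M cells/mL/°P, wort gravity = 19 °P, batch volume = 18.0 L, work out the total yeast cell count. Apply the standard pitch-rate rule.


cells (billions) = rate · V_L · °P
cells = 1.47 · 18.0 · 19

502.7400 billion cells


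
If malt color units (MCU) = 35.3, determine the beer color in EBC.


SRM = 1.4922·MCU^0.6859;  EBC = SRM·1.97
SRM = 1.4922·35.3^0.6859 = 17.1967
EBC = 17.1967·1.97

33.8775 EBC


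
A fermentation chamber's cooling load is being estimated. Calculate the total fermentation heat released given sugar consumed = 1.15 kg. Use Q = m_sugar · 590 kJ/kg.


Q = 1.15 · 590

678.5000 kJ


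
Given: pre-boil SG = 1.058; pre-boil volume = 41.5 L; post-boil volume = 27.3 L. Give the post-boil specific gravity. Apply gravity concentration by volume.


SG_post = 1 + (SG_pre − 1)·V_pre/V_post
pts_pre = (1.058 − 1)·1000 = 58.0000
pts_post = 58.0000·41.5/27.3 = 88.1685
SG_post = 1 + 88.1685/1000

1.0882


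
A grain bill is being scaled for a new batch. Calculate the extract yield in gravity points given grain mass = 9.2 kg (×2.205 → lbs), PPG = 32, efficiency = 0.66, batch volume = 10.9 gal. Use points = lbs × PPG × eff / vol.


lbs = 9.2 × 2.205 = 20.2860
points = 20.2860 × 32 × 0.66 / 10.9

39.3065 points


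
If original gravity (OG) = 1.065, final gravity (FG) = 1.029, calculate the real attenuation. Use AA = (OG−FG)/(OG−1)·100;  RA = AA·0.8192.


AA = (1.065 − 1.029)/(1.065 − 1)·100 = 55.3846
RA = 55.3846·0.8192

45.3711 %


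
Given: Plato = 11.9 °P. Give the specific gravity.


SG = 259/(259 − P)
SG = 259/(259 − 11.9)

1.0482


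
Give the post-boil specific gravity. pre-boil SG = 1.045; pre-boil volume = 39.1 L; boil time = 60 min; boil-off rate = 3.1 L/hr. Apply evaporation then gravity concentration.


V_post = V_pre − rate·(t/60);  SG_post = 1 + (SG_pre−1)·V_pre/V_post
V_post = 39.1 − 3.1·(60/60) = 36.0000
SG_post = 1 + (1.045 − 1)·39.1/36.0000

1.0489


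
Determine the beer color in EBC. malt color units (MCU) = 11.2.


SRM = 1.4922·MCU^0.6859;  EBC = SRM·1.97
SRM = 1.4922·11.2^0.6859 = 7.8250
EBC = 7.8250·1.97

15.4153 EBC


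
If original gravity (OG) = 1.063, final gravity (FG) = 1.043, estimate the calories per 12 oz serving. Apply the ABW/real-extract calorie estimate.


ABW = (OG−FG)·131.25·0.79/FG;  °P = 259 − 259/SG (for OG→OE and FG→AE);  RE = 0.1808·OE + 0.8192·AE;  Cal = (6.9·ABW + 4·(RE−0.1))·FG·3.55
ABW = (1.063 − 1.043)·131.25·0.79/1.043 = 1.9883
OE = 259 − 259/1.063 = 15.3500 °P
AE = 259 − 259/1.043 = 10.6779 °P
RE = 0.1808·15.3500 + 0.8192·10.6779 = 11.5226 °P
Cal = (6.9·1.9883 + 4·(11.5226−0.1))·1.043·3.55

219.9716 kcal


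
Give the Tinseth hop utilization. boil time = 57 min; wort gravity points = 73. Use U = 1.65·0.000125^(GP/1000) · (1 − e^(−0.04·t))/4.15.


bigness = 1.65·0.000125^(73/1000) = 0.8562
boil_factor = (1 − e^(−0.04·57))/4.15 = 0.2163
U = 0.8562 · 0.2163

0.1852


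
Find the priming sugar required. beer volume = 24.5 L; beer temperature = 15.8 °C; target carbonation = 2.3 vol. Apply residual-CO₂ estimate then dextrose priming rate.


residual = 14.695·(0.01821 + 0.09011·e^(−0.04·T));  sugar = (target − residual)·4.0·V
residual = 14.695·(0.01821 + 0.09011·e^(−0.04·15.8)) = 0.9714
sugar = (2.3 − 0.9714)·4.0·24.5

130.2001 g


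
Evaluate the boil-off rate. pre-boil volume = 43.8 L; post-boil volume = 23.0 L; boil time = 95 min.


rate = (V_pre − V_post) / (t_min/60)
rate = (43.8 − 23.0) / (95/60)

13.1368 L/hr


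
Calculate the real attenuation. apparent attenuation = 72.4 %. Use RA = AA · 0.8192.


RA = 72.4 · 0.8192

59.3101 %


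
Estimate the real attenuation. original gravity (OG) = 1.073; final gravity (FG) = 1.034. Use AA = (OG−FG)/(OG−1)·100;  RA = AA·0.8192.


AA = (1.073 − 1.034)/(1.073 − 1)·100 = 53.4247
RA = 53.4247·0.8192

43.7655 %


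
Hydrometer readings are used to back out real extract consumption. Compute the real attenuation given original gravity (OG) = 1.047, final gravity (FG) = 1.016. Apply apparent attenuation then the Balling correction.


AA = (OG−FG)/(OG−1)·100;  RA = AA·0.8192
AA = (1.047 − 1.016)/(1.047 − 1)·100 = 65.9574
RA = 65.9574·0.8192

54.0323 %


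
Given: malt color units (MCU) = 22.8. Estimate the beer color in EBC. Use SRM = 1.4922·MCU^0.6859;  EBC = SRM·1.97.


SRM = 1.4922·22.8^0.6859 = 12.7419
EBC = 12.7419·1.97

25.1016 EBC


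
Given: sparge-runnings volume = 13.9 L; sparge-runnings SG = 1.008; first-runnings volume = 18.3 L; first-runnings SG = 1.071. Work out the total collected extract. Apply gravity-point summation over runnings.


total = Σ (SG_i − 1)·1000·V_i
first = (1.071 − 1)·1000·18.3 = 1299.3000
sparge = (1.008 − 1)·1000·13.9 = 111.2000
total = 1299.3000 + 111.2000

1410.5000 gravity·L


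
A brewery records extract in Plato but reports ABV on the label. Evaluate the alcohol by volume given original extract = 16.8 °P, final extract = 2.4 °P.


SG = 259/(259 − P);  ABV = (OG − FG)·131.25
OG = 259/(259 − 16.8) = 1.0694
FG = 259/(259 − 2.4) = 1.0094
ABV = (1.0694 − 1.0094)·131.25

7.8765 % ABV


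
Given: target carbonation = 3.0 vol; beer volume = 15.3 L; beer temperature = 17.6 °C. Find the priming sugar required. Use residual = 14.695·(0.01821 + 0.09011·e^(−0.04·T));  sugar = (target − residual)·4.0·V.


residual = 14.695·(0.01821 + 0.09011·e^(−0.04·17.6)) = 0.9225
sugar = (3.0 − 0.9225)·4.0·15.3

127.1410 g


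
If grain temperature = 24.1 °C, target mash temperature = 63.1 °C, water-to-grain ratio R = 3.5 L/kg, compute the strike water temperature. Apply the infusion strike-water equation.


T_strike = (0.41/R)·(T_mash − T_grain) + T_mash
T_strike = (0.41/3.5)·(63.1 − 24.1) + 63.1

67.6686 °C
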